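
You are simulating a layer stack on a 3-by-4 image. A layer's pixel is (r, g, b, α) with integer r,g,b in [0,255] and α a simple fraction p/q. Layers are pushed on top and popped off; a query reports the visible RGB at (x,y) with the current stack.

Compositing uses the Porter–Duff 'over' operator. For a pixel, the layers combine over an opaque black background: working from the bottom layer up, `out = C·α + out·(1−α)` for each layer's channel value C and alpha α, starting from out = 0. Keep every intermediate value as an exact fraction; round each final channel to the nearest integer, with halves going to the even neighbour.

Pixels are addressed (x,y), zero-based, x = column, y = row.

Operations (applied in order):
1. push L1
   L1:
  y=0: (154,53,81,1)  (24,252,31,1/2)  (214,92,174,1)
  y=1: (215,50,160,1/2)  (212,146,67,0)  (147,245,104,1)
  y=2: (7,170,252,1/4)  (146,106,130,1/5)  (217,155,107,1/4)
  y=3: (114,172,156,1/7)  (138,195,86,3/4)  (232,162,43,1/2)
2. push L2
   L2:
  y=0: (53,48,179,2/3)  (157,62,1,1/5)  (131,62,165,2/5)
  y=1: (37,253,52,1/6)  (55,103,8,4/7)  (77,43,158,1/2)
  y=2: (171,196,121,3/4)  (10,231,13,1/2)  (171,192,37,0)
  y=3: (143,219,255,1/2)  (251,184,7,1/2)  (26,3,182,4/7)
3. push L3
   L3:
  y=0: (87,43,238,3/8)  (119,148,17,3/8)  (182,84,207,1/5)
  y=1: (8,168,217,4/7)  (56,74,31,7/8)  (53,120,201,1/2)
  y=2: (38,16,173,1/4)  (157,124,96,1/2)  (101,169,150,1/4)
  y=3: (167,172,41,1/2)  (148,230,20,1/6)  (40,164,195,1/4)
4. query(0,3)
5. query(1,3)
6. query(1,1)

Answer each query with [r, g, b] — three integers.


(0,3) stack=L1,L2,L3; from [0,0,0]:
after L1 α=1/7: [114/7, 172/7, 156/7]
after L2 α=1/2: [1115/14, 1705/14, 1941/14]
after L3 α=1/2: [3453/28, 4113/28, 2515/28]
→ [123, 147, 90]

query (1,3) [L1,L2,L3] — begin 0,0,0
+L1 (α=3/4) → [207/2, 585/4, 129/2]
+L2 (α=1/2) → [709/4, 1321/8, 143/4]
+L3 (α=1/6) → [1379/8, 2815/16, 265/8]
→ [172, 176, 33]

(1,1) stack=L1,L2,L3; from [0,0,0]:
L1 α=0: [0, 0, 0]
L2 α=4/7: [220/7, 412/7, 32/7]
L3 α=7/8: [741/14, 2019/28, 1551/56]
rounded: [53, 72, 28]


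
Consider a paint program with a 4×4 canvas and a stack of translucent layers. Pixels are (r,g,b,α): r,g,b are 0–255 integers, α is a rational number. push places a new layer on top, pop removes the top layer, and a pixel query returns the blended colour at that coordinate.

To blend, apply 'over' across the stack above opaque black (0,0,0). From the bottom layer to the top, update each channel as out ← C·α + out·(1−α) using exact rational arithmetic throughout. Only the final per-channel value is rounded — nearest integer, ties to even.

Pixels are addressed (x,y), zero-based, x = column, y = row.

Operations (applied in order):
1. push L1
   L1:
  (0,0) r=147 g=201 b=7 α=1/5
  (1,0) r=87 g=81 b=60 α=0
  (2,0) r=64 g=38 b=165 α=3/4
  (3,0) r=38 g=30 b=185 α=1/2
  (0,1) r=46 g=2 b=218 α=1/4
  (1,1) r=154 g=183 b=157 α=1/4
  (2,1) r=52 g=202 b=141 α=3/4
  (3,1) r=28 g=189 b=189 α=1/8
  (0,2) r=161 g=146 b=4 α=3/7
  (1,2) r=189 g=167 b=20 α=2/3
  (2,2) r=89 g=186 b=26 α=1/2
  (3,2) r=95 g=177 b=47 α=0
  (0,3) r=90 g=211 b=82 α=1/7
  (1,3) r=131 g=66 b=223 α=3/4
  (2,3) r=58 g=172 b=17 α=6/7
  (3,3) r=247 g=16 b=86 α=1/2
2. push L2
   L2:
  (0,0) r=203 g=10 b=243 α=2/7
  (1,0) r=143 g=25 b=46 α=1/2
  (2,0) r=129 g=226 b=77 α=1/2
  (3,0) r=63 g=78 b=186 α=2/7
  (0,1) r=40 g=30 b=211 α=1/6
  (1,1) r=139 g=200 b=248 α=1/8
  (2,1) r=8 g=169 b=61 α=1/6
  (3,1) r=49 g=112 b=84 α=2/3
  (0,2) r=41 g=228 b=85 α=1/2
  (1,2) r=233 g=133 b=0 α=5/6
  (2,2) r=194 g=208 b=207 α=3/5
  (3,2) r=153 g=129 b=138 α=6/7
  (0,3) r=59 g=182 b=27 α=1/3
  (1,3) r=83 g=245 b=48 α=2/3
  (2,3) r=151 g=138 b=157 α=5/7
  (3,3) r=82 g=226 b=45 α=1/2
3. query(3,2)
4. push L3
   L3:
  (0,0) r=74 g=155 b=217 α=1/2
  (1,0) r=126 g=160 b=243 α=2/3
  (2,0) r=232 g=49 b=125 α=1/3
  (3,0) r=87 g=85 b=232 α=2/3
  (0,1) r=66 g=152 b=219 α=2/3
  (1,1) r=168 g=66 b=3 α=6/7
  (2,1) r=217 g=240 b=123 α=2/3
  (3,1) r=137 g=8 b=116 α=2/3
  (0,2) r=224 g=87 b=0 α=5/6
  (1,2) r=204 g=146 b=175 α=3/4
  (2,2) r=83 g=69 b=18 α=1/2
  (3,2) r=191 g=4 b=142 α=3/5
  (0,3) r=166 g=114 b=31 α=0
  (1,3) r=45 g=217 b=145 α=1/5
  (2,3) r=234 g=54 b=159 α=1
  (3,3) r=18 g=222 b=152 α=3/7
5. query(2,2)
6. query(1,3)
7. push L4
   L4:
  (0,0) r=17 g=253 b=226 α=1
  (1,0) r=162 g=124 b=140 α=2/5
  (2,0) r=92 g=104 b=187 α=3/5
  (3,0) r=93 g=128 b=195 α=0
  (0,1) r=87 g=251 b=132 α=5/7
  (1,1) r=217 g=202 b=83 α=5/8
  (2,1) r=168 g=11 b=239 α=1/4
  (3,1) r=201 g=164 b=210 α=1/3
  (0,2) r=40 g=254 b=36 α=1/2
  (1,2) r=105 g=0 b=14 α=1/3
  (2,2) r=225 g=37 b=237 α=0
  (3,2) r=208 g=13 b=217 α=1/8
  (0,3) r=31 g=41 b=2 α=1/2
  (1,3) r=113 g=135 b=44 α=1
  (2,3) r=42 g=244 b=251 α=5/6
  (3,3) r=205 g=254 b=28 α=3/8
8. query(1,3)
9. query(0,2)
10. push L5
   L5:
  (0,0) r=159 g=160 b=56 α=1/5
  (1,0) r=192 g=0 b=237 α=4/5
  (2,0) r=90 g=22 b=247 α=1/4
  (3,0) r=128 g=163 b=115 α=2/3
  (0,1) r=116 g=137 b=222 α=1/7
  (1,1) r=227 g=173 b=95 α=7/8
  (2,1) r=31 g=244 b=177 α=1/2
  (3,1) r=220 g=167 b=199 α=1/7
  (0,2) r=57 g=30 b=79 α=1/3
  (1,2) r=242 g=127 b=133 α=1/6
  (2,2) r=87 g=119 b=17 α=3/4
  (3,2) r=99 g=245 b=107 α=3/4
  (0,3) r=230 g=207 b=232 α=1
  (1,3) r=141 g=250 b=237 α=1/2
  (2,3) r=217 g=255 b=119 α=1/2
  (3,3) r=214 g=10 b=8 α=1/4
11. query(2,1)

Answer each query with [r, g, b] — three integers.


query (3,2) [L1,L2] — begin 0,0,0
L1 α=0: [0, 0, 0]
L2 α=6/7: [918/7, 774/7, 828/7]
= [131, 111, 118]

query (2,2) [L1,L2,L3] — begin 0,0,0
after L1 α=1/2: [89/2, 93, 13]
after L2 α=3/5: [671/5, 162, 647/5]
after L3 α=1/2: [543/5, 231/2, 737/10]
rounded: [109, 116, 74]

at x=1,y=3 over L1,L2,L3:
L1 α=3/4: [393/4, 99/2, 669/4]
L2 α=2/3: [1057/12, 1079/6, 351/4]
L3 α=1/5: [1192/15, 2809/15, 496/5]
= [79, 187, 99]

(1,3) stack=L1,L2,L3,L4; from [0,0,0]:
after L1 α=3/4: [393/4, 99/2, 669/4]
after L2 α=2/3: [1057/12, 1079/6, 351/4]
after L3 α=1/5: [1192/15, 2809/15, 496/5]
after L4 α=1: [113, 135, 44]
rounded: [113, 135, 44]

(0,2) stack=L1,L2,L3,L4; from [0,0,0]:
L1 α=3/7: [69, 438/7, 12/7]
L2 α=1/2: [55, 1017/7, 607/14]
L3 α=5/6: [1175/6, 677/7, 607/84]
L4 α=1/2: [1415/12, 2455/14, 3631/168]
= [118, 175, 22]

(2,1) stack=L1,L2,L3,L4,L5; from [0,0,0]:
L1 α=3/4: [39, 303/2, 423/4]
L2 α=1/6: [203/6, 1853/12, 2359/24]
L3 α=2/3: [2807/18, 7613/36, 8263/72]
L4 α=1/4: [3815/24, 7745/48, 13999/96]
L5 α=1/2: [4559/48, 19457/96, 30991/192]
→ [95, 203, 161]


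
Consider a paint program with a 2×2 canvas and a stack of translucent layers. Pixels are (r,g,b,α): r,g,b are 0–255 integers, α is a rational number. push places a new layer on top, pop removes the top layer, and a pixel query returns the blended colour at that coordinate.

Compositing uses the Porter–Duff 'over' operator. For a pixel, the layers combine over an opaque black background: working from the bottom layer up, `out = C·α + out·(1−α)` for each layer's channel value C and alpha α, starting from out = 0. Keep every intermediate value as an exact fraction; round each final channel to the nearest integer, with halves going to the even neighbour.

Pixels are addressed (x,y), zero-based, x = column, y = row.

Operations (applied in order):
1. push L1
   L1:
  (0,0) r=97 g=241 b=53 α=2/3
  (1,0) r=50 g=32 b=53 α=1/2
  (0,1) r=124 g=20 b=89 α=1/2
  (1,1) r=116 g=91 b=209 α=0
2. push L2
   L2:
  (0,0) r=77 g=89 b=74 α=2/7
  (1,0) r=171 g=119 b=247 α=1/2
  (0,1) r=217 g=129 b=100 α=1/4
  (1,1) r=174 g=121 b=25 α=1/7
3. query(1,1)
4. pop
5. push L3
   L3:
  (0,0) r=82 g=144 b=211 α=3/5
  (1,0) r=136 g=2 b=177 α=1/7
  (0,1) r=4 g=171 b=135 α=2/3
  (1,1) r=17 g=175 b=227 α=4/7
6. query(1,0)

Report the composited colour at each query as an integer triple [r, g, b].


(1,1) stack=L1,L2; from [0,0,0]:
L1 α=0: [0, 0, 0]
L2 α=1/7: [174/7, 121/7, 25/7]
rounded: [25, 17, 4]

query (1,0) [L1,L3] — begin 0,0,0
after L1 α=1/2: [25, 16, 53/2]
after L3 α=1/7: [286/7, 14, 48]
= [41, 14, 48]


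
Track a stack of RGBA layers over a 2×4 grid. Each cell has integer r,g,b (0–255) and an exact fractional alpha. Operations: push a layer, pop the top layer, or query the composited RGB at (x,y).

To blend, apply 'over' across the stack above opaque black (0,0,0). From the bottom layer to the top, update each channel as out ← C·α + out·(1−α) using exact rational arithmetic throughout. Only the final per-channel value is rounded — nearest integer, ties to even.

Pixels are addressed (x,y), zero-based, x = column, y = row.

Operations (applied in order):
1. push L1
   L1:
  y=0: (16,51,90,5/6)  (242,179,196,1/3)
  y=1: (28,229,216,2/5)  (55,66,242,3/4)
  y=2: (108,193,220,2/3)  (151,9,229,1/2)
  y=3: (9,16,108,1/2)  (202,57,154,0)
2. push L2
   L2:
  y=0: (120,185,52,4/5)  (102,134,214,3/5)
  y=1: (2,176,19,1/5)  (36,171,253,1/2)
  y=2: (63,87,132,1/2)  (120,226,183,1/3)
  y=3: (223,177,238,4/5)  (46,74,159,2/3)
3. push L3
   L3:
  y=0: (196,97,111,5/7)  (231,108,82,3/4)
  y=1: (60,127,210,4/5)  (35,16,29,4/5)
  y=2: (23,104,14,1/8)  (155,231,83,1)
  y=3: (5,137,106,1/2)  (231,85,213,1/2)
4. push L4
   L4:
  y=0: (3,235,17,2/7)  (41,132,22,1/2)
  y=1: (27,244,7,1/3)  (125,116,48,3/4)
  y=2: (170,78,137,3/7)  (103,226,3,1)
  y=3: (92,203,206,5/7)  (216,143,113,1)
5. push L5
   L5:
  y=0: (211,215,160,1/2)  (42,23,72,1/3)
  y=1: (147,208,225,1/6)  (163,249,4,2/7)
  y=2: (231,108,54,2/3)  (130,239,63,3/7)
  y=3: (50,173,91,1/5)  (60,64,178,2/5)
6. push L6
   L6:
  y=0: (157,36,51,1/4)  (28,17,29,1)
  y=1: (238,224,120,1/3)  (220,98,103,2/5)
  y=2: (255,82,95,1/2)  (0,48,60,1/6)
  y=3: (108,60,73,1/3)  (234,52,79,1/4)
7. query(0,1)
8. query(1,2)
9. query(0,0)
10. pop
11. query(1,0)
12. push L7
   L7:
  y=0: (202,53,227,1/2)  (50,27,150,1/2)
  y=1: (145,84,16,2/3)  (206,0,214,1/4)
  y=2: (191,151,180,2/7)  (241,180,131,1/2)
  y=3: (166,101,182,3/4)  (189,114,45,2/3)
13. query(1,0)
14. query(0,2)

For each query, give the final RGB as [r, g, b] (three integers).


(0,1) stack=L1,L2,L3,L4,L5,L6; from [0,0,0]:
after L1 α=2/5: [56/5, 458/5, 432/5]
after L2 α=1/5: [234/25, 2712/25, 1823/25]
after L3 α=4/5: [6234/125, 15412/125, 22823/125]
after L4 α=1/3: [5281/125, 61324/375, 15507/125]
after L5 α=1/6: [4478/75, 38462/225, 3522/25]
after L6 α=1/3: [26806/225, 127324/675, 3348/25]
rounded: [119, 189, 134]

query (1,2) [L1,L2,L3,L4,L5,L6] — begin 0,0,0
L1 α=1/2: [151/2, 9/2, 229/2]
L2 α=1/3: [271/3, 235/3, 412/3]
L3 α=1: [155, 231, 83]
L4 α=1: [103, 226, 3]
L5 α=3/7: [802/7, 1621/7, 201/7]
L6 α=1/6: [2005/21, 8441/42, 475/14]
→ [95, 201, 34]

at x=0,y=0 over L1,L2,L3,L4,L5,L6:
after L1 α=5/6: [40/3, 85/2, 75]
after L2 α=4/5: [296/3, 313/2, 283/5]
after L3 α=5/7: [3532/21, 114, 3341/35]
after L4 α=2/7: [17786/147, 1040/7, 3579/49]
after L5 α=1/2: [48803/294, 2545/14, 11419/98]
after L6 α=1/4: [64189/392, 8139/56, 39255/392]
→ [164, 145, 100]

(1,0) stack=L1,L2,L3,L4,L5; from [0,0,0]:
after L1 α=1/3: [242/3, 179/3, 196/3]
after L2 α=3/5: [1402/15, 1564/15, 2318/15]
after L3 α=3/4: [11797/60, 1606/15, 1502/15]
after L4 α=1/2: [14257/120, 1793/15, 916/15]
after L5 α=1/3: [16777/180, 3931/45, 2912/45]
= [93, 87, 65]

at x=1,y=0 over L1,L2,L3,L4,L5,L7:
L1 α=1/3: [242/3, 179/3, 196/3]
L2 α=3/5: [1402/15, 1564/15, 2318/15]
L3 α=3/4: [11797/60, 1606/15, 1502/15]
L4 α=1/2: [14257/120, 1793/15, 916/15]
L5 α=1/3: [16777/180, 3931/45, 2912/45]
L7 α=1/2: [25777/360, 2573/45, 4831/45]
rounded: [72, 57, 107]

at x=0,y=2 over L1,L2,L3,L4,L5,L7:
after L1 α=2/3: [72, 386/3, 440/3]
after L2 α=1/2: [135/2, 647/6, 418/3]
after L3 α=1/8: [991/16, 5153/48, 371/3]
after L4 α=3/7: [433/4, 7961/84, 2717/21]
after L5 α=2/3: [2281/12, 26105/252, 4985/63]
after L7 α=2/7: [15989/84, 206629/1764, 47605/441]
= [190, 117, 108]


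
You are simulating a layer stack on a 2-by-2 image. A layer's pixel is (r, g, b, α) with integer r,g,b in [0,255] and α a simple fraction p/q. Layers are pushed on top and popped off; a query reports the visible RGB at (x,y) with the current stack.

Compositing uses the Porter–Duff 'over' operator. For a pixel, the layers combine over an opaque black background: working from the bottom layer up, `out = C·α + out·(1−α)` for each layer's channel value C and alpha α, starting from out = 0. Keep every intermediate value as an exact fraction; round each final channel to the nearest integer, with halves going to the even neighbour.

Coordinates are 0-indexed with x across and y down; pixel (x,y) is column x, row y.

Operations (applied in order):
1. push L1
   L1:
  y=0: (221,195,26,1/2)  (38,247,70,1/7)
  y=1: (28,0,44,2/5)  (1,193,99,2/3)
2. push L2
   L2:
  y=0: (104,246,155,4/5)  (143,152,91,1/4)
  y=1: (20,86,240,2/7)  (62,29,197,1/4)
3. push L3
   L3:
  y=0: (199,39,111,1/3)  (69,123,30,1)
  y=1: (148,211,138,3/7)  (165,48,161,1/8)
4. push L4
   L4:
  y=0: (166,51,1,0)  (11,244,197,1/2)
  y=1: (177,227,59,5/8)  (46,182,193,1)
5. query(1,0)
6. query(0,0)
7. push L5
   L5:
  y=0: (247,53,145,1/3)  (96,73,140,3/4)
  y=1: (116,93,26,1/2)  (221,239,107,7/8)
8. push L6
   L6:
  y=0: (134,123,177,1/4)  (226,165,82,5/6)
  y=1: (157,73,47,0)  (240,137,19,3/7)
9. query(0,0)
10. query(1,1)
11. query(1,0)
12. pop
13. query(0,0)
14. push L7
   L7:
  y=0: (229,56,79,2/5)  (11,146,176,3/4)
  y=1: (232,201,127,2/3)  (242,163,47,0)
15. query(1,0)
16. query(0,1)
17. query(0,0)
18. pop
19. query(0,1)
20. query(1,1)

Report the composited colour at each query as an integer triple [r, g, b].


query (1,0) [L1,L2,L3,L4] — begin 0,0,0
after L1 α=1/7: [38/7, 247/7, 10]
after L2 α=1/4: [1115/28, 1805/28, 121/4]
after L3 α=1: [69, 123, 30]
after L4 α=1/2: [40, 367/2, 227/2]
= [40, 184, 114]

at x=0,y=0 over L1,L2,L3,L4:
after L1 α=1/2: [221/2, 195/2, 13]
after L2 α=4/5: [1053/10, 2163/10, 633/5]
after L3 α=1/3: [2048/15, 786/5, 607/5]
after L4 α=0: [2048/15, 786/5, 607/5]
→ [137, 157, 121]

query (0,0) [L1,L2,L3,L4,L5,L6] — begin 0,0,0
L1 α=1/2: [221/2, 195/2, 13]
L2 α=4/5: [1053/10, 2163/10, 633/5]
L3 α=1/3: [2048/15, 786/5, 607/5]
L4 α=0: [2048/15, 786/5, 607/5]
L5 α=1/3: [7801/45, 1837/15, 1939/15]
L6 α=1/4: [9811/60, 613/5, 706/5]
= [164, 123, 141]

at x=1,y=1 over L1,L2,L3,L4,L5,L6:
after L1 α=2/3: [2/3, 386/3, 66]
after L2 α=1/4: [16, 415/4, 395/4]
after L3 α=1/8: [277/8, 3097/32, 3409/32]
after L4 α=1: [46, 182, 193]
after L5 α=7/8: [1593/8, 1855/8, 471/4]
after L6 α=3/7: [3033/14, 2677/14, 528/7]
→ [217, 191, 75]

query (1,0) [L1,L2,L3,L4,L5,L6] — begin 0,0,0
L1 α=1/7: [38/7, 247/7, 10]
L2 α=1/4: [1115/28, 1805/28, 121/4]
L3 α=1: [69, 123, 30]
L4 α=1/2: [40, 367/2, 227/2]
L5 α=3/4: [82, 805/8, 1067/8]
L6 α=5/6: [202, 7405/48, 1449/16]
→ [202, 154, 91]

(0,0) stack=L1,L2,L3,L4,L5; from [0,0,0]:
+L1 (α=1/2) → [221/2, 195/2, 13]
+L2 (α=4/5) → [1053/10, 2163/10, 633/5]
+L3 (α=1/3) → [2048/15, 786/5, 607/5]
+L4 (α=0) → [2048/15, 786/5, 607/5]
+L5 (α=1/3) → [7801/45, 1837/15, 1939/15]
= [173, 122, 129]

at x=1,y=0 over L1,L2,L3,L4,L5,L7:
after L1 α=1/7: [38/7, 247/7, 10]
after L2 α=1/4: [1115/28, 1805/28, 121/4]
after L3 α=1: [69, 123, 30]
after L4 α=1/2: [40, 367/2, 227/2]
after L5 α=3/4: [82, 805/8, 1067/8]
after L7 α=3/4: [115/4, 4309/32, 5291/32]
= [29, 135, 165]

at x=0,y=1 over L1,L2,L3,L4,L5,L7:
+L1 (α=2/5) → [56/5, 0, 88/5]
+L2 (α=2/7) → [96/7, 172/7, 568/7]
+L3 (α=3/7) → [3492/49, 5119/49, 5170/49]
+L4 (α=5/8) → [53841/392, 17743/98, 29965/392]
+L5 (α=1/2) → [99313/784, 26857/196, 40157/784]
+L7 (α=2/3) → [154363/784, 105649/588, 239293/2352]
= [197, 180, 102]

at x=0,y=0 over L1,L2,L3,L4,L5,L7:
after L1 α=1/2: [221/2, 195/2, 13]
after L2 α=4/5: [1053/10, 2163/10, 633/5]
after L3 α=1/3: [2048/15, 786/5, 607/5]
after L4 α=0: [2048/15, 786/5, 607/5]
after L5 α=1/3: [7801/45, 1837/15, 1939/15]
after L7 α=2/5: [14671/75, 2397/25, 2729/25]
→ [196, 96, 109]

(0,1) stack=L1,L2,L3,L4,L5; from [0,0,0]:
L1 α=2/5: [56/5, 0, 88/5]
L2 α=2/7: [96/7, 172/7, 568/7]
L3 α=3/7: [3492/49, 5119/49, 5170/49]
L4 α=5/8: [53841/392, 17743/98, 29965/392]
L5 α=1/2: [99313/784, 26857/196, 40157/784]
→ [127, 137, 51]

(1,1) stack=L1,L2,L3,L4,L5; from [0,0,0]:
after L1 α=2/3: [2/3, 386/3, 66]
after L2 α=1/4: [16, 415/4, 395/4]
after L3 α=1/8: [277/8, 3097/32, 3409/32]
after L4 α=1: [46, 182, 193]
after L5 α=7/8: [1593/8, 1855/8, 471/4]
= [199, 232, 118]


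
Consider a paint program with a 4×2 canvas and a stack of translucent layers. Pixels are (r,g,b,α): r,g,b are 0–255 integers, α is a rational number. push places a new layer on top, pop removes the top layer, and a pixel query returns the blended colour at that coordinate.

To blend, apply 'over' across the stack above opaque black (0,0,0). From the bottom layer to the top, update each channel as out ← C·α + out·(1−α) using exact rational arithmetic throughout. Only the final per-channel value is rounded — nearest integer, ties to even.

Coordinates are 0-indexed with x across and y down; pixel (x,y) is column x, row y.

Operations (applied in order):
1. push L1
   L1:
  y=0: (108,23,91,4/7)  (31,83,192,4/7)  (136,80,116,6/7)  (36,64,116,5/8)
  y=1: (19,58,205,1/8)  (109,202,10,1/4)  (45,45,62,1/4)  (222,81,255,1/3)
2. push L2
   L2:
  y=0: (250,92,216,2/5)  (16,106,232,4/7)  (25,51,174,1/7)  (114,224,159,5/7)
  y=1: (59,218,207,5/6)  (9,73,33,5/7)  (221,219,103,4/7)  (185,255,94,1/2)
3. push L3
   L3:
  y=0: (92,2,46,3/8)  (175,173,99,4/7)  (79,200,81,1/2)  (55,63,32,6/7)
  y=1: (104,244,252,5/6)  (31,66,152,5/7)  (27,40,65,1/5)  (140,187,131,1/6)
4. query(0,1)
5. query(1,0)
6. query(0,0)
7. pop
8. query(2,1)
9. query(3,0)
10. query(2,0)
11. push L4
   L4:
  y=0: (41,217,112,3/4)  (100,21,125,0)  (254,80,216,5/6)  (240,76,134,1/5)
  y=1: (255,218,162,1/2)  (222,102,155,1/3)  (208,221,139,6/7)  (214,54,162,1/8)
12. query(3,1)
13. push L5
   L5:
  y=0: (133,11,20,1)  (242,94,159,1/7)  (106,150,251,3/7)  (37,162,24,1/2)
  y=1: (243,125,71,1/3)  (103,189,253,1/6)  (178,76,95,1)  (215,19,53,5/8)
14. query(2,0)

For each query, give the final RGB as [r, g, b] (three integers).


(0,1) stack=L1,L2,L3; from [0,0,0]:
after L1 α=1/8: [19/8, 29/4, 205/8]
after L2 α=5/6: [793/16, 1463/8, 8485/48]
after L3 α=5/6: [9113/96, 3741/16, 68965/288]
rounded: [95, 234, 239]

at x=1,y=0 over L1,L2,L3:
+L1 (α=4/7) → [124/7, 332/7, 768/7]
+L2 (α=4/7) → [820/49, 3964/49, 8800/49]
+L3 (α=4/7) → [36760/343, 45800/343, 45804/343]
rounded: [107, 134, 134]

at x=0,y=0 over L1,L2,L3:
after L1 α=4/7: [432/7, 92/7, 52]
after L2 α=2/5: [4796/35, 1564/35, 588/5]
after L3 α=3/8: [841/7, 803/28, 363/4]
= [120, 29, 91]

at x=2,y=1 over L1,L2:
L1 α=1/4: [45/4, 45/4, 31/2]
L2 α=4/7: [3671/28, 3639/28, 131/2]
rounded: [131, 130, 66]

(3,0) stack=L1,L2; from [0,0,0]:
after L1 α=5/8: [45/2, 40, 145/2]
after L2 α=5/7: [615/7, 1200/7, 940/7]
rounded: [88, 171, 134]

at x=2,y=0 over L1,L2:
L1 α=6/7: [816/7, 480/7, 696/7]
L2 α=1/7: [5071/49, 3237/49, 5394/49]
→ [103, 66, 110]

at x=3,y=1 over L1,L2,L4:
L1 α=1/3: [74, 27, 85]
L2 α=1/2: [259/2, 141, 179/2]
L4 α=1/8: [2241/16, 1041/8, 1577/16]
= [140, 130, 99]

at x=2,y=0 over L1,L2,L4,L5:
after L1 α=6/7: [816/7, 480/7, 696/7]
after L2 α=1/7: [5071/49, 3237/49, 5394/49]
after L4 α=5/6: [67301/294, 22837/294, 9719/49]
after L5 α=3/7: [181348/1029, 111824/1029, 75773/343]
= [176, 109, 221]


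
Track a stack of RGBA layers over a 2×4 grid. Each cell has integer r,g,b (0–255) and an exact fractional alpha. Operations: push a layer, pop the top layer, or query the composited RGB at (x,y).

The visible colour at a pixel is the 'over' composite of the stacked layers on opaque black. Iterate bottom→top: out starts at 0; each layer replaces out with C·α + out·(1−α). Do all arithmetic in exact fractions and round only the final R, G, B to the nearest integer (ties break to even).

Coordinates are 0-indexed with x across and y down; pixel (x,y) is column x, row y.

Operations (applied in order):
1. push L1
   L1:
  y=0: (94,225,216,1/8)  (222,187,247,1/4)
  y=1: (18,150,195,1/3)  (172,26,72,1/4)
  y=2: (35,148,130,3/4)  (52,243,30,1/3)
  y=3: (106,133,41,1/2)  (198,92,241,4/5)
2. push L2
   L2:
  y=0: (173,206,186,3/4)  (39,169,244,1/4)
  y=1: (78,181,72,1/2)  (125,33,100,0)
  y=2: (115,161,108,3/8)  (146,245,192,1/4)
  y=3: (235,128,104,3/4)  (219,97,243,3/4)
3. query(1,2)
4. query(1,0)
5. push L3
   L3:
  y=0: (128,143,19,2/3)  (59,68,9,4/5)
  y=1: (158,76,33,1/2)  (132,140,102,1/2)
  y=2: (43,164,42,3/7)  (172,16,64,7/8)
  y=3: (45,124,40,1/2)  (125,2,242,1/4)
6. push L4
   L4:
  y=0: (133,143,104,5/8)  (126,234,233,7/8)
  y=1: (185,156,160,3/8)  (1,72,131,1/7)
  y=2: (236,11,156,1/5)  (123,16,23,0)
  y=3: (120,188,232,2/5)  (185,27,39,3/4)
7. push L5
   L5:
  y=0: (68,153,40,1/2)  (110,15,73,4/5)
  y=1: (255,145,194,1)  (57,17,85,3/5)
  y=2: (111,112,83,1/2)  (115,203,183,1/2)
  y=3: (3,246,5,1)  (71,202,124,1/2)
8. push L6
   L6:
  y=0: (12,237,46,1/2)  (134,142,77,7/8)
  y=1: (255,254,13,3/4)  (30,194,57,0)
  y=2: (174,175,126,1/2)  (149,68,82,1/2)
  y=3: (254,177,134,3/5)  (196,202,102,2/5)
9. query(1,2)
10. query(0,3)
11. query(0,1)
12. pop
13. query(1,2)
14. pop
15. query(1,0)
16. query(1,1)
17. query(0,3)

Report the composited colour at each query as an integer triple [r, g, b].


(1,2) stack=L1,L2; from [0,0,0]:
+L1 (α=1/3) → [52/3, 81, 10]
+L2 (α=1/4) → [99/2, 122, 111/2]
→ [50, 122, 56]

query (1,0) [L1,L2] — begin 0,0,0
after L1 α=1/4: [111/2, 187/4, 247/4]
after L2 α=1/4: [411/8, 1237/16, 1717/16]
→ [51, 77, 107]

query (1,2) [L1,L2,L3,L4,L5,L6] — begin 0,0,0
+L1 (α=1/3) → [52/3, 81, 10]
+L2 (α=1/4) → [99/2, 122, 111/2]
+L3 (α=7/8) → [2507/16, 117/4, 1007/16]
+L4 (α=0) → [2507/16, 117/4, 1007/16]
+L5 (α=1/2) → [4347/32, 929/8, 3935/32]
+L6 (α=1/2) → [9115/64, 1473/16, 6559/64]
→ [142, 92, 102]

at x=0,y=3 over L1,L2,L3,L4,L5,L6:
after L1 α=1/2: [53, 133/2, 41/2]
after L2 α=3/4: [379/2, 901/8, 665/8]
after L3 α=1/2: [469/4, 1893/16, 985/16]
after L4 α=2/5: [2367/20, 2339/16, 10379/80]
after L5 α=1: [3, 246, 5]
after L6 α=3/5: [768/5, 1023/5, 412/5]
→ [154, 205, 82]

at x=0,y=1 over L1,L2,L3,L4,L5,L6:
+L1 (α=1/3) → [6, 50, 65]
+L2 (α=1/2) → [42, 231/2, 137/2]
+L3 (α=1/2) → [100, 383/4, 203/4]
+L4 (α=3/8) → [1055/8, 3787/32, 2935/32]
+L5 (α=1) → [255, 145, 194]
+L6 (α=3/4) → [255, 907/4, 233/4]
→ [255, 227, 58]

query (1,2) [L1,L2,L3,L4,L5] — begin 0,0,0
L1 α=1/3: [52/3, 81, 10]
L2 α=1/4: [99/2, 122, 111/2]
L3 α=7/8: [2507/16, 117/4, 1007/16]
L4 α=0: [2507/16, 117/4, 1007/16]
L5 α=1/2: [4347/32, 929/8, 3935/32]
rounded: [136, 116, 123]

query (1,0) [L1,L2,L3,L4] — begin 0,0,0
+L1 (α=1/4) → [111/2, 187/4, 247/4]
+L2 (α=1/4) → [411/8, 1237/16, 1717/16]
+L3 (α=4/5) → [2299/40, 5589/80, 2293/80]
+L4 (α=7/8) → [37579/320, 136629/640, 132773/640]
= [117, 213, 207]

at x=1,y=1 over L1,L2,L3,L4:
+L1 (α=1/4) → [43, 13/2, 18]
+L2 (α=0) → [43, 13/2, 18]
+L3 (α=1/2) → [175/2, 293/4, 60]
+L4 (α=1/7) → [526/7, 1023/14, 491/7]
rounded: [75, 73, 70]

(0,3) stack=L1,L2,L3,L4; from [0,0,0]:
+L1 (α=1/2) → [53, 133/2, 41/2]
+L2 (α=3/4) → [379/2, 901/8, 665/8]
+L3 (α=1/2) → [469/4, 1893/16, 985/16]
+L4 (α=2/5) → [2367/20, 2339/16, 10379/80]
rounded: [118, 146, 130]


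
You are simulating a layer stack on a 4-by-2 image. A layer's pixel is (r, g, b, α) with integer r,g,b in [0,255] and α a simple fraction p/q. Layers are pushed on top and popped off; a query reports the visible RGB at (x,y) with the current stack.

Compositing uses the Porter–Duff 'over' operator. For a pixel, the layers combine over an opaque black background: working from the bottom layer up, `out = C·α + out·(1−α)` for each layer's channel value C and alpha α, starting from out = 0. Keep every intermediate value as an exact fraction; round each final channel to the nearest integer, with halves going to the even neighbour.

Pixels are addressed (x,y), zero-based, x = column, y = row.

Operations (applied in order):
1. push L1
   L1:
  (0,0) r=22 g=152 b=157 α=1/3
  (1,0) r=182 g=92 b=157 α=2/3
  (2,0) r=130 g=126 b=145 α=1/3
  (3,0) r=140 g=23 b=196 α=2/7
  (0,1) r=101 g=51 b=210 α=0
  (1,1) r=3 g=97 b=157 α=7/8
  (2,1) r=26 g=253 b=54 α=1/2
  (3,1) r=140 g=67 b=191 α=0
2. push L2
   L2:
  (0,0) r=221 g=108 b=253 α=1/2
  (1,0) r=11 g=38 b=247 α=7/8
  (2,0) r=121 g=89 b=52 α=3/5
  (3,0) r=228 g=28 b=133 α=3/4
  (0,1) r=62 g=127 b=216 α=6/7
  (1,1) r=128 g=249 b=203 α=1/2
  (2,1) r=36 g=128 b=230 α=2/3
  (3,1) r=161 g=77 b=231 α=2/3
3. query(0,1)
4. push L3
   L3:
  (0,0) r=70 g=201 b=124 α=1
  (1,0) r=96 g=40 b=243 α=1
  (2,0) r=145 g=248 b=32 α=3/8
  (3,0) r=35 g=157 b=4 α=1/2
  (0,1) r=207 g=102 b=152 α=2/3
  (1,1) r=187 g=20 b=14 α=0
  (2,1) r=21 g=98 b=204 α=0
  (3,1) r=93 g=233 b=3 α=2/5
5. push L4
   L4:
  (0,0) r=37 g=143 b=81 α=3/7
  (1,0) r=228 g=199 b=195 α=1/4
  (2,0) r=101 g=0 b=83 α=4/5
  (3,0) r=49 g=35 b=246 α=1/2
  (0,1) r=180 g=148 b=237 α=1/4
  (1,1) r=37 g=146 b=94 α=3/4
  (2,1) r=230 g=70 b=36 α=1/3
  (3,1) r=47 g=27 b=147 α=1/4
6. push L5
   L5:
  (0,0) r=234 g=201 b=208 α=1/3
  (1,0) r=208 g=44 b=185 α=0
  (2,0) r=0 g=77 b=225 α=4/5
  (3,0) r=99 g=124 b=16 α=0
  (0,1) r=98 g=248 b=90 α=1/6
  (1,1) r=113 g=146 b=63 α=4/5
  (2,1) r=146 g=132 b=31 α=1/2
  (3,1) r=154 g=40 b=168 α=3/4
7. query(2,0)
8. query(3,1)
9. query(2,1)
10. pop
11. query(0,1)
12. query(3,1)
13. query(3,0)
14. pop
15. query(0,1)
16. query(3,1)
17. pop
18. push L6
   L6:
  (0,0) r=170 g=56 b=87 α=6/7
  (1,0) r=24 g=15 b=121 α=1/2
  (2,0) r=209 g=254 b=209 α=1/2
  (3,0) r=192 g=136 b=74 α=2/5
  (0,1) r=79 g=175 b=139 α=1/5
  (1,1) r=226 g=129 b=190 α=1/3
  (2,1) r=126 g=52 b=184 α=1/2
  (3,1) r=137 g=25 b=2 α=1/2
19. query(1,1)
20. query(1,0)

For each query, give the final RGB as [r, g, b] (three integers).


(0,1) stack=L1,L2; from [0,0,0]:
after L1 α=0: [0, 0, 0]
after L2 α=6/7: [372/7, 762/7, 1296/7]
= [53, 109, 185]

at x=2,y=0 over L1,L2,L3,L4,L5:
after L1 α=1/3: [130/3, 42, 145/3]
after L2 α=3/5: [1349/15, 351/5, 758/15]
after L3 α=3/8: [1327/12, 1095/8, 523/12]
after L4 α=4/5: [1235/12, 219/8, 4507/60]
after L5 α=4/5: [247/12, 2683/40, 58507/300]
→ [21, 67, 195]

(3,1) stack=L1,L2,L3,L4,L5; from [0,0,0]:
after L1 α=0: [0, 0, 0]
after L2 α=2/3: [322/3, 154/3, 154]
after L3 α=2/5: [508/5, 124, 468/5]
after L4 α=1/4: [1759/20, 399/4, 2139/20]
after L5 α=3/4: [10999/80, 879/16, 12219/80]
rounded: [137, 55, 153]

(2,1) stack=L1,L2,L3,L4,L5; from [0,0,0]:
after L1 α=1/2: [13, 253/2, 27]
after L2 α=2/3: [85/3, 255/2, 487/3]
after L3 α=0: [85/3, 255/2, 487/3]
after L4 α=1/3: [860/9, 325/3, 1082/9]
after L5 α=1/2: [1087/9, 721/6, 1361/18]
→ [121, 120, 76]

at x=0,y=1 over L1,L2,L3,L4:
L1 α=0: [0, 0, 0]
L2 α=6/7: [372/7, 762/7, 1296/7]
L3 α=2/3: [1090/7, 730/7, 3424/21]
L4 α=1/4: [2265/14, 1613/14, 5083/28]
→ [162, 115, 182]

at x=3,y=1 over L1,L2,L3,L4:
+L1 (α=0) → [0, 0, 0]
+L2 (α=2/3) → [322/3, 154/3, 154]
+L3 (α=2/5) → [508/5, 124, 468/5]
+L4 (α=1/4) → [1759/20, 399/4, 2139/20]
→ [88, 100, 107]

(3,0) stack=L1,L2,L3,L4; from [0,0,0]:
+L1 (α=2/7) → [40, 46/7, 56]
+L2 (α=3/4) → [181, 317/14, 455/4]
+L3 (α=1/2) → [108, 2515/28, 471/8]
+L4 (α=1/2) → [157/2, 3495/56, 2439/16]
= [78, 62, 152]

at x=0,y=1 over L1,L2,L3:
L1 α=0: [0, 0, 0]
L2 α=6/7: [372/7, 762/7, 1296/7]
L3 α=2/3: [1090/7, 730/7, 3424/21]
rounded: [156, 104, 163]

(3,1) stack=L1,L2,L3; from [0,0,0]:
L1 α=0: [0, 0, 0]
L2 α=2/3: [322/3, 154/3, 154]
L3 α=2/5: [508/5, 124, 468/5]
→ [102, 124, 94]

query (1,1) [L1,L2,L6] — begin 0,0,0
L1 α=7/8: [21/8, 679/8, 1099/8]
L2 α=1/2: [1045/16, 2671/16, 2723/16]
L6 α=1/3: [951/8, 3703/24, 4243/24]
→ [119, 154, 177]

query (1,0) [L1,L2,L6] — begin 0,0,0
+L1 (α=2/3) → [364/3, 184/3, 314/3]
+L2 (α=7/8) → [595/24, 491/12, 5501/24]
+L6 (α=1/2) → [1171/48, 671/24, 8405/48]
rounded: [24, 28, 175]


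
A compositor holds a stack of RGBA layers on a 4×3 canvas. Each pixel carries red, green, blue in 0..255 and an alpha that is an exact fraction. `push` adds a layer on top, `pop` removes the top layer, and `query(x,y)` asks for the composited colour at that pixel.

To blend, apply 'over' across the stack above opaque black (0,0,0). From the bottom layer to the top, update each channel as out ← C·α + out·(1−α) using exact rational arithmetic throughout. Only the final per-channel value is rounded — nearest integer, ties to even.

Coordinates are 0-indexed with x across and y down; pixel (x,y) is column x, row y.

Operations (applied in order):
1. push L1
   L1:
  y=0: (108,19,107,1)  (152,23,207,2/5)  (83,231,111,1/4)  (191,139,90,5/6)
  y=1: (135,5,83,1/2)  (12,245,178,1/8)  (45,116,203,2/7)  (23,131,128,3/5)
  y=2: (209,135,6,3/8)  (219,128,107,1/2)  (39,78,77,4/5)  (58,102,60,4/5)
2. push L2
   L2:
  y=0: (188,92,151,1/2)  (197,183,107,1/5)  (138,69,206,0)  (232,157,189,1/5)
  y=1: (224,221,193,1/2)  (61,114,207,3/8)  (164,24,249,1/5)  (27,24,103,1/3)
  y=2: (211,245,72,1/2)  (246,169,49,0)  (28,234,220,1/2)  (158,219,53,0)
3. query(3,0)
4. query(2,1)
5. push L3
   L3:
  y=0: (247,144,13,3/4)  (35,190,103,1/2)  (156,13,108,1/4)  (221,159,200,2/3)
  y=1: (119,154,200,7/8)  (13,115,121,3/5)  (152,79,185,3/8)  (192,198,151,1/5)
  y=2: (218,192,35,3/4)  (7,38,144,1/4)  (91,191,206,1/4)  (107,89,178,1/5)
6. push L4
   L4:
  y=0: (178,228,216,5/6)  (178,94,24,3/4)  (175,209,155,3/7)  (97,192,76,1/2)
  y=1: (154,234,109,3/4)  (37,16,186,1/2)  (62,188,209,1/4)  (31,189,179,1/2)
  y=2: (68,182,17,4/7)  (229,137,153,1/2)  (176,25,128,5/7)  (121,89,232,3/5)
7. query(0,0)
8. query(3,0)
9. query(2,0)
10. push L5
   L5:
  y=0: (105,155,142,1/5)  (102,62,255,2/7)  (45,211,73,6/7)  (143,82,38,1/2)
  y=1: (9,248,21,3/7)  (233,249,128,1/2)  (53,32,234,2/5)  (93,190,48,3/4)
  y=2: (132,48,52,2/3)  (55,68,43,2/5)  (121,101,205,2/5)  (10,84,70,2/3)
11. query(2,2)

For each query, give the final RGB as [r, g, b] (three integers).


at x=3,y=0 over L1,L2:
after L1 α=5/6: [955/6, 695/6, 75]
after L2 α=1/5: [2606/15, 1861/15, 489/5]
rounded: [174, 124, 98]

query (2,1) [L1,L2] — begin 0,0,0
L1 α=2/7: [90/7, 232/7, 58]
L2 α=1/5: [1508/35, 1096/35, 481/5]
rounded: [43, 31, 96]

at x=0,y=0 over L1,L2,L3,L4:
+L1 (α=1) → [108, 19, 107]
+L2 (α=1/2) → [148, 111/2, 129]
+L3 (α=3/4) → [889/4, 975/8, 42]
+L4 (α=5/6) → [1483/8, 3365/16, 187]
→ [185, 210, 187]

(3,0) stack=L1,L2,L3,L4; from [0,0,0]:
L1 α=5/6: [955/6, 695/6, 75]
L2 α=1/5: [2606/15, 1861/15, 489/5]
L3 α=2/3: [9236/45, 6631/45, 2489/15]
L4 α=1/2: [13601/90, 15271/90, 3629/30]
= [151, 170, 121]

(2,0) stack=L1,L2,L3,L4; from [0,0,0]:
L1 α=1/4: [83/4, 231/4, 111/4]
L2 α=0: [83/4, 231/4, 111/4]
L3 α=1/4: [873/16, 745/16, 765/16]
L4 α=3/7: [2973/28, 3253/28, 375/4]
→ [106, 116, 94]

at x=2,y=2 over L1,L2,L3,L4,L5:
+L1 (α=4/5) → [156/5, 312/5, 308/5]
+L2 (α=1/2) → [148/5, 741/5, 704/5]
+L3 (α=1/4) → [899/20, 1589/10, 1571/10]
+L4 (α=5/7) → [9699/70, 2214/35, 4771/35]
+L5 (α=2/5) → [46037/350, 13712/175, 28663/175]
rounded: [132, 78, 164]


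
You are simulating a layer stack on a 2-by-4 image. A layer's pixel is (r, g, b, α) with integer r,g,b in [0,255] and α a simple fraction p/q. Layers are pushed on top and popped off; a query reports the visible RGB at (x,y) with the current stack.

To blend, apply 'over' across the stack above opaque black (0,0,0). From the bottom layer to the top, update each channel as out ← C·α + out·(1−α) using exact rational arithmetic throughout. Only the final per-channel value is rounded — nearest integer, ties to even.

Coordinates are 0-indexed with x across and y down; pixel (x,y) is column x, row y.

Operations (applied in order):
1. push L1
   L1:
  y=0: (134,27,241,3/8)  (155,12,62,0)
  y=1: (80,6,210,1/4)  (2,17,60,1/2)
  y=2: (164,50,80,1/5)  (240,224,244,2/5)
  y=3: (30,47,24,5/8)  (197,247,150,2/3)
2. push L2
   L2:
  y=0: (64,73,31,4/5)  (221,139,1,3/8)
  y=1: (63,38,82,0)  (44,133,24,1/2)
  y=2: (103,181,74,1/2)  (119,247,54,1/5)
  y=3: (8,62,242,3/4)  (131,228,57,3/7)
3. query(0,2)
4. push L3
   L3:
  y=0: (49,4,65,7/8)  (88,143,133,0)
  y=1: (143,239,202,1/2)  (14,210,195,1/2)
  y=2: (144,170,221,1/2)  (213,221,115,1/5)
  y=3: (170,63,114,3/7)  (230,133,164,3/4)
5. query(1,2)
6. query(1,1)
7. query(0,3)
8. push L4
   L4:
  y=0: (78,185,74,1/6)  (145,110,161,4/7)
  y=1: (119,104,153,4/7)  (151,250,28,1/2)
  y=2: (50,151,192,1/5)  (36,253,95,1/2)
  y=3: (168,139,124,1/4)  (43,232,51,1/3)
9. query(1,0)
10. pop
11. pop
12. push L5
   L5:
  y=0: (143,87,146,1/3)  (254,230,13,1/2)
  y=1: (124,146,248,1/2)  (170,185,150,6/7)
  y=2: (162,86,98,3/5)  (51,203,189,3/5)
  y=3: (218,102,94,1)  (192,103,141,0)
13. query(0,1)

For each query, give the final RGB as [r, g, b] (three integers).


at x=0,y=2 over L1,L2:
L1 α=1/5: [164/5, 10, 16]
L2 α=1/2: [679/10, 191/2, 45]
rounded: [68, 96, 45]

query (1,2) [L1,L2,L3] — begin 0,0,0
L1 α=2/5: [96, 448/5, 488/5]
L2 α=1/5: [503/5, 3027/25, 2222/25]
L3 α=1/5: [3077/25, 17633/125, 11763/125]
→ [123, 141, 94]

(1,1) stack=L1,L2,L3; from [0,0,0]:
after L1 α=1/2: [1, 17/2, 30]
after L2 α=1/2: [45/2, 283/4, 27]
after L3 α=1/2: [73/4, 1123/8, 111]
= [18, 140, 111]

(0,3) stack=L1,L2,L3; from [0,0,0]:
after L1 α=5/8: [75/4, 235/8, 15]
after L2 α=3/4: [171/16, 1723/32, 741/4]
after L3 α=3/7: [2211/28, 3235/56, 1083/7]
rounded: [79, 58, 155]

at x=1,y=0 over L1,L2,L3,L4:
+L1 (α=0) → [0, 0, 0]
+L2 (α=3/8) → [663/8, 417/8, 3/8]
+L3 (α=0) → [663/8, 417/8, 3/8]
+L4 (α=4/7) → [947/8, 4771/56, 5161/56]
= [118, 85, 92]

at x=0,y=1 over L1,L2,L5:
L1 α=1/4: [20, 3/2, 105/2]
L2 α=0: [20, 3/2, 105/2]
L5 α=1/2: [72, 295/4, 601/4]
rounded: [72, 74, 150]


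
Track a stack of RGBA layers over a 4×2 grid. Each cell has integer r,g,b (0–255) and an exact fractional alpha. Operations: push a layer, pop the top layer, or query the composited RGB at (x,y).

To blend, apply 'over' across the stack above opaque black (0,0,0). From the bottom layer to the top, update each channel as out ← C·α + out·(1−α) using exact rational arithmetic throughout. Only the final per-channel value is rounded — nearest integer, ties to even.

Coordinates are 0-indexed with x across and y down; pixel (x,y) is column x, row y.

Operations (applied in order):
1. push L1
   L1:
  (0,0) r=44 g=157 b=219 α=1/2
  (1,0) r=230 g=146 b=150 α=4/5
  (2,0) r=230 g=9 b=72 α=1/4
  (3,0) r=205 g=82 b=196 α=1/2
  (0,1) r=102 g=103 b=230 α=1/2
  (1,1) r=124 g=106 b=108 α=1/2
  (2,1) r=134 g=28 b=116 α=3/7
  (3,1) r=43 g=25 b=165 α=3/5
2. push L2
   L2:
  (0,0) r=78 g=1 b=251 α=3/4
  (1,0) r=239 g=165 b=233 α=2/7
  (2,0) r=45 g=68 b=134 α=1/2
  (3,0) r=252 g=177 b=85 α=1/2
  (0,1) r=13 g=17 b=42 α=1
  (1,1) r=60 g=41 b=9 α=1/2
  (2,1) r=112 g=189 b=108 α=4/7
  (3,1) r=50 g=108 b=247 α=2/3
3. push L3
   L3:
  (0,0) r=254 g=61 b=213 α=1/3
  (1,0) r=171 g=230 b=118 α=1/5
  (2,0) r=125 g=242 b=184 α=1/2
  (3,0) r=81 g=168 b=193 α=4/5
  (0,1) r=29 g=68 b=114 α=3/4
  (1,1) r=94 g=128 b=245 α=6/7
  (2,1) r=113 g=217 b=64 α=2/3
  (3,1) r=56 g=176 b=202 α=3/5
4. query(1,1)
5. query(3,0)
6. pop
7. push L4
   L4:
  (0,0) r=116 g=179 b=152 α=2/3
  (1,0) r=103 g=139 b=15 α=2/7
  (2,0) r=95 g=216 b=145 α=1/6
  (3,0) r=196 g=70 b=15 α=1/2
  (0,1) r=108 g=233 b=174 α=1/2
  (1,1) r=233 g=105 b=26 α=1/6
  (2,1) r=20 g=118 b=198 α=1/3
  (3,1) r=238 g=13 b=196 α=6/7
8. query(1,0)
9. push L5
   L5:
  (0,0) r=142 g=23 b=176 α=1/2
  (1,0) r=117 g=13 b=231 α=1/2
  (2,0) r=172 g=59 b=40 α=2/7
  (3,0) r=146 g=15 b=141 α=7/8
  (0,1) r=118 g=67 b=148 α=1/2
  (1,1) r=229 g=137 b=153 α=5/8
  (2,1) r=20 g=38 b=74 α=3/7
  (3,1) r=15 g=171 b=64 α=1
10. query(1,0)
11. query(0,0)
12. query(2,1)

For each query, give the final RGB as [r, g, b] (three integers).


(1,1) stack=L1,L2,L3; from [0,0,0]:
after L1 α=1/2: [62, 53, 54]
after L2 α=1/2: [61, 47, 63/2]
after L3 α=6/7: [625/7, 815/7, 429/2]
→ [89, 116, 214]

(3,0) stack=L1,L2,L3; from [0,0,0]:
L1 α=1/2: [205/2, 41, 98]
L2 α=1/2: [709/4, 109, 183/2]
L3 α=4/5: [401/4, 781/5, 1727/10]
rounded: [100, 156, 173]

query (1,0) [L1,L2,L4] — begin 0,0,0
L1 α=4/5: [184, 584/5, 120]
L2 α=2/7: [1398/7, 914/7, 1066/7]
L4 α=2/7: [8432/49, 6516/49, 5540/49]
rounded: [172, 133, 113]

(1,0) stack=L1,L2,L4,L5; from [0,0,0]:
+L1 (α=4/5) → [184, 584/5, 120]
+L2 (α=2/7) → [1398/7, 914/7, 1066/7]
+L4 (α=2/7) → [8432/49, 6516/49, 5540/49]
+L5 (α=1/2) → [14165/98, 7153/98, 16859/98]
= [145, 73, 172]

(0,0) stack=L1,L2,L4,L5; from [0,0,0]:
L1 α=1/2: [22, 157/2, 219/2]
L2 α=3/4: [64, 163/8, 1725/8]
L4 α=2/3: [296/3, 1009/8, 4157/24]
L5 α=1/2: [361/3, 1193/16, 8381/48]
= [120, 75, 175]

at x=2,y=1 over L1,L2,L4,L5:
+L1 (α=3/7) → [402/7, 12, 348/7]
+L2 (α=4/7) → [4342/49, 792/7, 4068/49]
+L4 (α=1/3) → [9664/147, 2410/21, 5946/49]
+L5 (α=3/7) → [47476/1029, 12034/147, 34662/343]
rounded: [46, 82, 101]


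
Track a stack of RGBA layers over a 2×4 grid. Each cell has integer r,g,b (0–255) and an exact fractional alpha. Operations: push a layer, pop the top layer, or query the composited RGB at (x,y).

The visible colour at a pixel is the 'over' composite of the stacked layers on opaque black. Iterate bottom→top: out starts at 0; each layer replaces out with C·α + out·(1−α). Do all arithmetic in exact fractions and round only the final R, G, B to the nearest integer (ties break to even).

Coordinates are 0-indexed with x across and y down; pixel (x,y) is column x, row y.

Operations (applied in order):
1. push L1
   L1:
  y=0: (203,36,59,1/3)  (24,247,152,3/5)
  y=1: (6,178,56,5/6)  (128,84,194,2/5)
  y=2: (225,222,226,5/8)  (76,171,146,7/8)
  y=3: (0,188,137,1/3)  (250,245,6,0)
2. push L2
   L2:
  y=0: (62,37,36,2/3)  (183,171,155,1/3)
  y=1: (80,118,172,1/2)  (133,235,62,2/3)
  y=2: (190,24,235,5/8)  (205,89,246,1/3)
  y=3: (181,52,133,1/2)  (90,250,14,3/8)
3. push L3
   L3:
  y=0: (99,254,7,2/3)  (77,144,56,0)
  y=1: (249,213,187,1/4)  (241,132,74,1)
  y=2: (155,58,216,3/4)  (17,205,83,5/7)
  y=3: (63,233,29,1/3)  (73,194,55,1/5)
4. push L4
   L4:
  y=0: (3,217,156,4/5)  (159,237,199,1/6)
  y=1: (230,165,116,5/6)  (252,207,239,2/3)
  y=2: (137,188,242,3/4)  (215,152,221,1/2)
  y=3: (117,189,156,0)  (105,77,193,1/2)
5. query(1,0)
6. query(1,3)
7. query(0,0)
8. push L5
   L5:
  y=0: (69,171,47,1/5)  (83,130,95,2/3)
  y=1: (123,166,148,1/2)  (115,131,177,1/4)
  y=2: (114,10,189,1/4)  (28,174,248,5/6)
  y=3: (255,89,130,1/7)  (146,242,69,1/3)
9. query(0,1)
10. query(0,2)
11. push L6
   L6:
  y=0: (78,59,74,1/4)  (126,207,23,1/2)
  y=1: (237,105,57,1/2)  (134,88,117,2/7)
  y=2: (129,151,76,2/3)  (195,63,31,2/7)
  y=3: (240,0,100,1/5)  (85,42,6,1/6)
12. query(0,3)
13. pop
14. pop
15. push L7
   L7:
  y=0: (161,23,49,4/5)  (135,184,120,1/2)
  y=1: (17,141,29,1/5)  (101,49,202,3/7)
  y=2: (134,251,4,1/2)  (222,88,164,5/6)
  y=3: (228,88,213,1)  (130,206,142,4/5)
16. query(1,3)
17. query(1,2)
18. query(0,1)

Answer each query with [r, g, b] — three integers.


query (1,0) [L1,L2,L3,L4] — begin 0,0,0
+L1 (α=3/5) → [72/5, 741/5, 456/5]
+L2 (α=1/3) → [353/5, 779/5, 1687/15]
+L3 (α=0) → [353/5, 779/5, 1687/15]
+L4 (α=1/6) → [256/3, 508/3, 1142/9]
→ [85, 169, 127]

at x=1,y=3 over L1,L2,L3,L4:
after L1 α=0: [0, 0, 0]
after L2 α=3/8: [135/4, 375/4, 21/4]
after L3 α=1/5: [208/5, 569/5, 76/5]
after L4 α=1/2: [733/10, 477/5, 1041/10]
→ [73, 95, 104]

(0,0) stack=L1,L2,L3,L4; from [0,0,0]:
+L1 (α=1/3) → [203/3, 12, 59/3]
+L2 (α=2/3) → [575/9, 86/3, 275/9]
+L3 (α=2/3) → [2357/27, 1610/9, 401/27]
+L4 (α=4/5) → [2681/135, 9422/45, 17249/135]
→ [20, 209, 128]

(0,1) stack=L1,L2,L3,L4,L5; from [0,0,0]:
L1 α=5/6: [5, 445/3, 140/3]
L2 α=1/2: [85/2, 799/6, 328/3]
L3 α=1/4: [753/8, 1225/8, 515/4]
L4 α=5/6: [9953/48, 7825/48, 945/8]
L5 α=1/2: [15857/96, 15793/96, 2129/16]
→ [165, 165, 133]

query (0,2) [L1,L2,L3,L4,L5] — begin 0,0,0
after L1 α=5/8: [1125/8, 555/4, 565/4]
after L2 α=5/8: [10975/64, 2145/32, 6395/32]
after L3 α=3/4: [40735/256, 7713/128, 27131/128]
after L4 α=3/4: [145951/1024, 79905/512, 120059/512]
after L5 α=1/4: [554589/4096, 244835/2048, 456945/2048]
rounded: [135, 120, 223]

query (0,3) [L1,L2,L3,L4,L5,L6] — begin 0,0,0
L1 α=1/3: [0, 188/3, 137/3]
L2 α=1/2: [181/2, 172/3, 268/3]
L3 α=1/3: [244/3, 1043/9, 623/9]
L4 α=0: [244/3, 1043/9, 623/9]
L5 α=1/7: [743/7, 2353/21, 1636/21]
L6 α=1/5: [4652/35, 9412/105, 8644/105]
= [133, 90, 82]

(1,3) stack=L1,L2,L3,L4,L7; from [0,0,0]:
+L1 (α=0) → [0, 0, 0]
+L2 (α=3/8) → [135/4, 375/4, 21/4]
+L3 (α=1/5) → [208/5, 569/5, 76/5]
+L4 (α=1/2) → [733/10, 477/5, 1041/10]
+L7 (α=4/5) → [5933/50, 4597/25, 6721/50]
= [119, 184, 134]

at x=1,y=2 over L1,L2,L3,L4,L7:
+L1 (α=7/8) → [133/2, 1197/8, 511/4]
+L2 (α=1/3) → [338/3, 1553/12, 1003/6]
+L3 (α=5/7) → [133/3, 7703/42, 2248/21]
+L4 (α=1/2) → [389/3, 14087/84, 6889/42]
+L7 (α=5/6) → [3719/18, 51047/504, 41329/252]
→ [207, 101, 164]

at x=0,y=1 over L1,L2,L3,L4,L7:
after L1 α=5/6: [5, 445/3, 140/3]
after L2 α=1/2: [85/2, 799/6, 328/3]
after L3 α=1/4: [753/8, 1225/8, 515/4]
after L4 α=5/6: [9953/48, 7825/48, 945/8]
after L7 α=1/5: [10157/60, 9517/60, 1003/10]
rounded: [169, 159, 100]
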